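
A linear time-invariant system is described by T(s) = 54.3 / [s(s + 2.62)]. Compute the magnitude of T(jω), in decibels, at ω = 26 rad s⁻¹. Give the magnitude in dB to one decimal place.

|j26 + 2.62| = √(26² + 2.62²) = 26.13
|j26| = 26
|T(j26)| = 54.3 / (26.13 × 26) = 0.079921
20 log₁₀(0.079921) = -21.95 dB

-21.9 dB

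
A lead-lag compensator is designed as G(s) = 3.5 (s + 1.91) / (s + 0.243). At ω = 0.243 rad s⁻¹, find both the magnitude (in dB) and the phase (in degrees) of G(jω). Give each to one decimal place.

|j0.243 + 1.91| = √(0.243² + 1.91²) = 1.925
|j0.243 + 0.243| = √(0.243² + 0.243²) = 0.3437
|G(j0.243)| = 3.5 × 1.925 / 0.3437 = 19.61
20 log₁₀(19.61) = 25.85 dB
∠(j0.243 + 1.91) = arctan(0.243/1.91) = 7.25°
∠(j0.243 + 0.243) = arctan(0.243/0.243) = 45.00°
∠G(j0.243) = 7.25° − 45.00° = -37.75°

|G| = 25.8 dB, ∠G = -37.7°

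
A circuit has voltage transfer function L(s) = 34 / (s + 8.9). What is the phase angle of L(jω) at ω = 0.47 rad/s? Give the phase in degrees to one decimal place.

∠(j0.47 + 8.9) = arctan(0.47/8.9) = 3.02°
∠L(j0.47) = −3.02° = -3.02°

-3.0°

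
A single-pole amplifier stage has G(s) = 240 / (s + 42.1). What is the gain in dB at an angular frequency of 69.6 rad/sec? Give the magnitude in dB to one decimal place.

9.4 dB

|j69.6 + 42.1| = √(69.6² + 42.1²) = 81.34
|G(j69.6)| = 240 / 81.34 = 2.9505
20 log₁₀(2.9505) = 9.40 dB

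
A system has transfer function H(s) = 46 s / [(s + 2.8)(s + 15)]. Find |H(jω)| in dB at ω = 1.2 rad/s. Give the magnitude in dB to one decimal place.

1.6 dB

|j1.2| = 1.2
|j1.2 + 2.8| = √(1.2² + 2.8²) = 3.046
|j1.2 + 15| = √(1.2² + 15²) = 15.05
|H(j1.2)| = 46 × 1.2 / (3.046 × 15.05) = 1.2042
20 log₁₀(1.2042) = 1.61 dB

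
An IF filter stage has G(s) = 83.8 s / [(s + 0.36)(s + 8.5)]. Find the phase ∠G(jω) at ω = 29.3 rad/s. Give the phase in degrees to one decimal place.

∠(j29.3) = 90.00°
∠(j29.3 + 0.36) = arctan(29.3/0.36) = 89.30°
∠(j29.3 + 8.5) = arctan(29.3/8.5) = 73.82°
∠G(j29.3) = 90.00° − (89.30° + 73.82°) = -73.12°

-73.1 deg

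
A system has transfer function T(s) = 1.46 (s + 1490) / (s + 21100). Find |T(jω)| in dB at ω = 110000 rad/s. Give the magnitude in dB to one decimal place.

3.1 dB

|j110000 + 1490| = √(110000² + 1490²) = 1.1e+05
|j110000 + 21100| = √(110000² + 21100²) = 1.12e+05
|T(j110000)| = 1.46 × 1.1e+05 / 1.12e+05 = 1.434
20 log₁₀(1.434) = 3.13 dB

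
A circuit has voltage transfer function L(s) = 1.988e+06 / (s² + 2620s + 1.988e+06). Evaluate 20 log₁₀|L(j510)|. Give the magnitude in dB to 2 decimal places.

-0.82 dB

|(j510)² + 2620(j510) + 1.988e+06| = |1.7279e+06 + j1.3362e+06| = 2.184e+06
|L(j510)| = 1.988e+06 / 2.184e+06 = 0.91014
20 log₁₀(0.91014) = -0.818 dB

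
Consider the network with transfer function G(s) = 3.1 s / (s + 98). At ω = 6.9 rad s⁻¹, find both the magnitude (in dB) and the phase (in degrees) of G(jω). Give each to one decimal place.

|j6.9| = 6.9
|j6.9 + 98| = √(6.9² + 98²) = 98.24
|G(j6.9)| = 3.1 × 6.9 / 98.24 = 0.21773
20 log₁₀(0.21773) = -13.24 dB
∠(j6.9) = 90.00°
∠(j6.9 + 98) = arctan(6.9/98) = 4.03°
∠G(j6.9) = 90.00° − 4.03° = 85.97°

|G| = -13.2 dB, ∠G = 86.0°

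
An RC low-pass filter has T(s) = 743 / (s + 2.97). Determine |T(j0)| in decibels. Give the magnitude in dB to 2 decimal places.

T(0) = 743 / 2.97 = 250.17
20 log₁₀(250.17) = 47.965 dB

47.96 dB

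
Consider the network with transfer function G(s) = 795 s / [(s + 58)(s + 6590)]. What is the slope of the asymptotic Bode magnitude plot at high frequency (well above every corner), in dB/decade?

With 1 zero and 2 poles, the high-frequency asymptotic slope is 20 × (1 − 2) = -20 dB/decade.

-20 dB/decade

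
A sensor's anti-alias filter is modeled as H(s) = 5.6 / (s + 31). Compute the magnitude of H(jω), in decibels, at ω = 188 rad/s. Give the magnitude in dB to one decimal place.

|j188 + 31| = √(188² + 31²) = 190.5
|H(j188)| = 5.6 / 190.5 = 0.02939
20 log₁₀(0.02939) = -30.64 dB

-30.6 dB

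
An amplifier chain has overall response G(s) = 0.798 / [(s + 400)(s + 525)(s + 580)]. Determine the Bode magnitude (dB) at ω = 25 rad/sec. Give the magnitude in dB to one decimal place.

|j25 + 400| = √(25² + 400²) = 400.8
|j25 + 525| = √(25² + 525²) = 525.6
|j25 + 580| = √(25² + 580²) = 580.5
|G(j25)| = 0.798 / (400.8 × 525.6 × 580.5) = 6.5255e-09
20 log₁₀(6.5255e-09) = -163.71 dB

-163.7 dB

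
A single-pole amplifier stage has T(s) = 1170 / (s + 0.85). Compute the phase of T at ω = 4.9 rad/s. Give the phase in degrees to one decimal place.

-80.2°

∠(j4.9 + 0.85) = arctan(4.9/0.85) = 80.16°
∠T(j4.9) = −80.16° = -80.16°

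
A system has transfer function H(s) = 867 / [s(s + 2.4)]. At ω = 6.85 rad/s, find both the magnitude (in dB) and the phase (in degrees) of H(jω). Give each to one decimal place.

|H| = 24.8 dB, ∠H = -160.7°

|j6.85 + 2.4| = √(6.85² + 2.4²) = 7.258
|j6.85| = 6.85
|H(j6.85)| = 867 / (7.258 × 6.85) = 17.438
20 log₁₀(17.438) = 24.83 dB
∠(j6.85 + 2.4) = arctan(6.85/2.4) = 70.69°
∠(j6.85) = 90.00°
∠H(j6.85) = − (70.69° + 90.00°) = -160.69°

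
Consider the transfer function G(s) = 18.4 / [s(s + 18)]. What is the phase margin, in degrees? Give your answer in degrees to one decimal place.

Gain crossover: |G(jω)| = 1 at ω ≈ 1.02 rad s⁻¹.
∠G(j1.02) = −90° − arctan(1.02/18) ≈ -93.25°
PM = 180° + (-93.25°) = 86.75°

86.8°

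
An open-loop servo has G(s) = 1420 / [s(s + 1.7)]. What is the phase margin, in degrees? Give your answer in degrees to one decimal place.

Gain crossover: |G(jω)| = 1 at ω ≈ 37.7 rad/s.
∠G(j37.7) = −90° − arctan(37.7/1.7) ≈ -177.42°
PM = 180° + (-177.42°) = 2.58°

2.6°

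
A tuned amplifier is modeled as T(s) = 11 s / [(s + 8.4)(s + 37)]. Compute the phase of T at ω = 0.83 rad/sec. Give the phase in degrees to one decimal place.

83.1 deg

∠(j0.83) = 90.00°
∠(j0.83 + 8.4) = arctan(0.83/8.4) = 5.64°
∠(j0.83 + 37) = arctan(0.83/37) = 1.29°
∠T(j0.83) = 90.00° − (5.64° + 1.29°) = 83.07°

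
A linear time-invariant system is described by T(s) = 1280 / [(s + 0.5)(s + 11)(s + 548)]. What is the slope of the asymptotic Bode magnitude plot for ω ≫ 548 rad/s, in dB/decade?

With 0 zeros and 3 poles, the high-frequency asymptotic slope is 20 × (0 − 3) = -60 dB/decade.

-60 dB/decade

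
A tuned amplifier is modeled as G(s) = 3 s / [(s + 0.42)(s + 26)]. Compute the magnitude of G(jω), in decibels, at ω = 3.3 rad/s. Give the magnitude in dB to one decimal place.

|j3.3| = 3.3
|j3.3 + 0.42| = √(3.3² + 0.42²) = 3.327
|j3.3 + 26| = √(3.3² + 26²) = 26.21
|G(j3.3)| = 3 × 3.3 / (3.327 × 26.21) = 0.11355
20 log₁₀(0.11355) = -18.90 dB

-18.9 dB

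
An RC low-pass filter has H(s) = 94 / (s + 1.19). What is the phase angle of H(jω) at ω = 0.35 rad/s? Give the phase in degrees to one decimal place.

-16.4°

∠(j0.35 + 1.19) = arctan(0.35/1.19) = 16.39°
∠H(j0.35) = −16.39° = -16.39°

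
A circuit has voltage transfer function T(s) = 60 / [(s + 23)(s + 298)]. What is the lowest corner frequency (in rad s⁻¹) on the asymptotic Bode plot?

Break frequencies occur at each pole and zero magnitude: 23 rad s⁻¹, 298 rad s⁻¹.
The lowest is 23 rad s⁻¹.

23 rad s⁻¹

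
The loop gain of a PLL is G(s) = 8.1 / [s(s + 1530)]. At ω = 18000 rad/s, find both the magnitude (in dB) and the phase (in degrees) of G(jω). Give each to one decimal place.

|G| = -152.1 dB, ∠G = -175.1°

|j18000 + 1530| = √(18000² + 1530²) = 1.806e+04
|j18000| = 1.8e+04
|G(j18000)| = 8.1 / (1.806e+04 × 1.8e+04) = 2.491e-08
20 log₁₀(2.491e-08) = -152.07 dB
∠(j18000 + 1530) = arctan(18000/1530) = 85.14°
∠(j18000) = 90.00°
∠G(j18000) = − (85.14° + 90.00°) = -175.14°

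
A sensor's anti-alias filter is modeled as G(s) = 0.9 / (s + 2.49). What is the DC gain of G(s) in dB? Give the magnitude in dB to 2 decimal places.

-8.84 dB

G(0) = 0.9 / 2.49 = 0.36145
20 log₁₀(0.36145) = -8.839 dB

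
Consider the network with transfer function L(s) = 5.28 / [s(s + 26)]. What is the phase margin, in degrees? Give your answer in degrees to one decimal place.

89.6°

Gain crossover: |L(jω)| = 1 at ω ≈ 0.203 rad s⁻¹.
∠L(j0.203) = −90° − arctan(0.203/26) ≈ -90.45°
PM = 180° + (-90.45°) = 89.55°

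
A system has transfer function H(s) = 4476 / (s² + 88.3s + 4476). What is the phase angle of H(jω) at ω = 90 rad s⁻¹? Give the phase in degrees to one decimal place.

-114.5°

∠[(j90)² + 88.3(j90) + 4476] = ∠[-3624 + j7947] = 114.51°
∠H(j90) = −114.51° = -114.51°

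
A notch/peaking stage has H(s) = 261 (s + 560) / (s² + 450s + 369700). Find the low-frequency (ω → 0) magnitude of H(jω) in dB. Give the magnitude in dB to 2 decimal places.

H(0) = 261 × 560 / 369700 = 0.39535
20 log₁₀(0.39535) = -8.060 dB

-8.06 dB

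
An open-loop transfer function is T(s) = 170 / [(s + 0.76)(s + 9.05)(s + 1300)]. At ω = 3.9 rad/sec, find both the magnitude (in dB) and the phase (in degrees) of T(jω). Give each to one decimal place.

|T| = -49.5 dB, ∠T = -102.5 deg

|j3.9 + 0.76| = √(3.9² + 0.76²) = 3.973
|j3.9 + 9.05| = √(3.9² + 9.05²) = 9.855
|j3.9 + 1300| = √(3.9² + 1300²) = 1300
|T(j3.9)| = 170 / (3.973 × 9.855 × 1300) = 0.0033397
20 log₁₀(0.0033397) = -49.53 dB
∠(j3.9 + 0.76) = arctan(3.9/0.76) = 78.97°
∠(j3.9 + 9.05) = arctan(3.9/9.05) = 23.31°
∠(j3.9 + 1300) = arctan(3.9/1300) = 0.17°
∠T(j3.9) = − (78.97° + 23.31° + 0.17°) = -102.46°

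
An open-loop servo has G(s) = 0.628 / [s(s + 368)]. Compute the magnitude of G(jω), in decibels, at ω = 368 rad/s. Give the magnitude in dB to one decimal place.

|j368 + 368| = √(368² + 368²) = 520.4
|j368| = 368
|G(j368)| = 0.628 / (520.4 × 368) = 3.2791e-06
20 log₁₀(3.2791e-06) = -109.69 dB

-109.7 dB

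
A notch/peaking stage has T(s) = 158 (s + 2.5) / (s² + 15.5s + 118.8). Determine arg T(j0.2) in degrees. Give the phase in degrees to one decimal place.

∠(j0.2 + 2.5) = arctan(0.2/2.5) = 4.57°
∠[(j0.2)² + 15.5(j0.2) + 118.8] = ∠[118.76 + j3.1] = 1.50°
∠T(j0.2) = 4.57° − 1.50° = 3.08°

3.1°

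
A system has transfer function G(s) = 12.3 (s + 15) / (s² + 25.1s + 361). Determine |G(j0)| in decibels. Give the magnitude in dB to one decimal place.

G(0) = 12.3 × 15 / 361 = 0.51108
20 log₁₀(0.51108) = -5.83 dB

-5.8 dB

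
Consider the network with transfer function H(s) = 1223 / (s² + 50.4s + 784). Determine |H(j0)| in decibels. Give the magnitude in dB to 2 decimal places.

3.86 dB

H(0) = 1223 / 784 = 1.5599
20 log₁₀(1.5599) = 3.862 dB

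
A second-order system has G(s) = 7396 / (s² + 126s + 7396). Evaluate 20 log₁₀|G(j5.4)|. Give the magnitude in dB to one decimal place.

-0.0 dB

|(j5.4)² + 126(j5.4) + 7396| = |7366.8 + j680.4| = 7398
|G(j5.4)| = 7396 / 7398 = 0.9997
20 log₁₀(0.9997) = -0.00 dB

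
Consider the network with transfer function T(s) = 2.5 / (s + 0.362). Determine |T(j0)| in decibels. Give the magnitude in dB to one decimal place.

T(0) = 2.5 / 0.362 = 6.9061
20 log₁₀(6.9061) = 16.78 dB

16.8 dB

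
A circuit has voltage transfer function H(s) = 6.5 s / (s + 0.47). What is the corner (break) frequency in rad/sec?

0.47 rad/sec

The single real pole at s = −0.47 gives a corner at ω = 0.47 rad/sec.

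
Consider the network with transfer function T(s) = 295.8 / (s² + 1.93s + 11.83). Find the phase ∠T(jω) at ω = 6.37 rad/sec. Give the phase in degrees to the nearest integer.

∠[(j6.37)² + 1.93(j6.37) + 11.83] = ∠[-28.747 + j12.294] = 156.85°
∠T(j6.37) = −156.85° = -156.85°

-157°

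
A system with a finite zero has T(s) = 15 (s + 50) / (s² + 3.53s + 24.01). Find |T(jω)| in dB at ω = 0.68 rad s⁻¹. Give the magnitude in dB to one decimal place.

30.0 dB

|j0.68 + 50| = √(0.68² + 50²) = 50
|(j0.68)² + 3.53(j0.68) + 24.01| = |23.548 + j2.4004| = 23.67
|T(j0.68)| = 15 × 50 / 23.67 = 31.689
20 log₁₀(31.689) = 30.02 dB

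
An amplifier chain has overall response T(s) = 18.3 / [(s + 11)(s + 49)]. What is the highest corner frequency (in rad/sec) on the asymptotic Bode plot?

Break frequencies occur at each pole and zero magnitude: 11 rad/sec, 49 rad/sec.
The highest is 49 rad/sec.

49 rad/sec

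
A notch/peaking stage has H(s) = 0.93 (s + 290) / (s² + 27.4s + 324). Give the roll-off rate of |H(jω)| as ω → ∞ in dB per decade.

With 1 zero and 2 poles, the high-frequency asymptotic slope is 20 × (1 − 2) = -20 dB/decade.

-20 dB/decade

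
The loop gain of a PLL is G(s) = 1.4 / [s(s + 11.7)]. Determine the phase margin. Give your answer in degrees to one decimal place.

Gain crossover: |G(jω)| = 1 at ω ≈ 0.12 rad/s.
∠G(j0.12) = −90° − arctan(0.12/11.7) ≈ -90.59°
PM = 180° + (-90.59°) = 89.41°

89.4°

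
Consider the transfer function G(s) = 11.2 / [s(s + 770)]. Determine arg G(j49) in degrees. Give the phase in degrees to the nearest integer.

-94°

∠(j49 + 770) = arctan(49/770) = 3.64°
∠(j49) = 90.00°
∠G(j49) = − (3.64° + 90.00°) = -93.64°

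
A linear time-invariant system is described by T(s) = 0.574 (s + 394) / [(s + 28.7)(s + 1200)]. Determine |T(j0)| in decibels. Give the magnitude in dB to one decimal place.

-43.7 dB

T(0) = 0.574 × 394 / (28.7 × 1200) = 0.0065667
20 log₁₀(0.0065667) = -43.65 dB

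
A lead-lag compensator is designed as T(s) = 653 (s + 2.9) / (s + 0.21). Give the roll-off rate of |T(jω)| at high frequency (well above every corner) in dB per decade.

0 dB/decade

With 1 zero and 1 pole, the high-frequency asymptotic slope is 20 × (1 − 1) = 0 dB/decade.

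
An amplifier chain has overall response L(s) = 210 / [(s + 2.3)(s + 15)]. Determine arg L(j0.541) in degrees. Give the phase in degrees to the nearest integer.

-15°

∠(j0.541 + 2.3) = arctan(0.541/2.3) = 13.24°
∠(j0.541 + 15) = arctan(0.541/15) = 2.07°
∠L(j0.541) = − (13.24° + 2.07°) = -15.30°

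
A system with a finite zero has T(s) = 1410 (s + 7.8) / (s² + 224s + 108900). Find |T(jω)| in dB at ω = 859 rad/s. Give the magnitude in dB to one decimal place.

|j859 + 7.8| = √(859² + 7.8²) = 859
|(j859)² + 224(j859) + 108900| = |-6.2898e+05 + j1.9242e+05| = 6.578e+05
|T(j859)| = 1410 × 859 / 6.578e+05 = 1.8415
20 log₁₀(1.8415) = 5.30 dB

5.3 dB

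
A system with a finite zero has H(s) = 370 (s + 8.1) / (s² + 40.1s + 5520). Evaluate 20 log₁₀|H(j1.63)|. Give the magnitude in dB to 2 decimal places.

|j1.63 + 8.1| = √(1.63² + 8.1²) = 8.262
|(j1.63)² + 40.1(j1.63) + 5520| = |5517.3 + j65.363| = 5518
|H(j1.63)| = 370 × 8.262 / 5518 = 0.55405
20 log₁₀(0.55405) = -5.129 dB

-5.13 dB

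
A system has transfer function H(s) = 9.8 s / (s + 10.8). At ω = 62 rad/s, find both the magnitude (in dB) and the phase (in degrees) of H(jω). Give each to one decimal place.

|H| = 19.7 dB, ∠H = 9.9°

|j62| = 62
|j62 + 10.8| = √(62² + 10.8²) = 62.93
|H(j62)| = 9.8 × 62 / 62.93 = 9.6546
20 log₁₀(9.6546) = 19.69 dB
∠(j62) = 90.00°
∠(j62 + 10.8) = arctan(62/10.8) = 80.12°
∠H(j62) = 90.00° − 80.12° = 9.88°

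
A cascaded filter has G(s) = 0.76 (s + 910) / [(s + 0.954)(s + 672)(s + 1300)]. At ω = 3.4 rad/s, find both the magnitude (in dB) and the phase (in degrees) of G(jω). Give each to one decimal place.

|j3.4 + 910| = √(3.4² + 910²) = 910
|j3.4 + 0.954| = √(3.4² + 0.954²) = 3.531
|j3.4 + 672| = √(3.4² + 672²) = 672
|j3.4 + 1300| = √(3.4² + 1300²) = 1300
|G(j3.4)| = 0.76 × 910 / (3.531 × 672 × 1300) = 0.00022418
20 log₁₀(0.00022418) = -72.99 dB
∠(j3.4 + 910) = arctan(3.4/910) = 0.21°
∠(j3.4 + 0.954) = arctan(3.4/0.954) = 74.33°
∠(j3.4 + 672) = arctan(3.4/672) = 0.29°
∠(j3.4 + 1300) = arctan(3.4/1300) = 0.15°
∠G(j3.4) = 0.21° − (74.33° + 0.29° + 0.15°) = -74.55°

|G| = -73.0 dB, ∠G = -74.6 deg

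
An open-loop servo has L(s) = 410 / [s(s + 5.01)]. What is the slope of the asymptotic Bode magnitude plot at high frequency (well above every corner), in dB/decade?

With 0 zeros and 2 poles, the high-frequency asymptotic slope is 20 × (0 − 2) = -40 dB/decade.

-40 dB/decade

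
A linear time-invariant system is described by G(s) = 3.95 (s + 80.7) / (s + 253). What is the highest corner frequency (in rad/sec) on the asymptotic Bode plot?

Break frequencies occur at each pole and zero magnitude: 80.7 rad/sec, 253 rad/sec.
The highest is 253 rad/sec.

253 rad/sec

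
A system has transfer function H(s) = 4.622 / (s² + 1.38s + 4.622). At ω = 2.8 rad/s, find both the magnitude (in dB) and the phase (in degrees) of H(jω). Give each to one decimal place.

|H| = -0.7 dB, ∠H = -129.8 deg

|(j2.8)² + 1.38(j2.8) + 4.622| = |-3.218 + j3.864| = 5.029
|H(j2.8)| = 4.622 / 5.029 = 0.91916
20 log₁₀(0.91916) = -0.73 dB
∠[(j2.8)² + 1.38(j2.8) + 4.622] = ∠[-3.218 + j3.864] = 129.79°
∠H(j2.8) = −129.79° = -129.79°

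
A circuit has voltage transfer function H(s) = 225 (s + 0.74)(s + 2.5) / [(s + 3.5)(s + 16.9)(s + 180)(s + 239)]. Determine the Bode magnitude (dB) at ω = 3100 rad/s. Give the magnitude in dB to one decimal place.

-92.7 dB

|j3100 + 0.74| = √(3100² + 0.74²) = 3100
|j3100 + 2.5| = √(3100² + 2.5²) = 3100
|j3100 + 3.5| = √(3100² + 3.5²) = 3100
|j3100 + 16.9| = √(3100² + 16.9²) = 3100
|j3100 + 180| = √(3100² + 180²) = 3105
|j3100 + 239| = √(3100² + 239²) = 3109
|H(j3100)| = 225 × 3100 × 3100 / (3100 × 3100 × 3105 × 3109) = 2.3304e-05
20 log₁₀(2.3304e-05) = -92.65 dB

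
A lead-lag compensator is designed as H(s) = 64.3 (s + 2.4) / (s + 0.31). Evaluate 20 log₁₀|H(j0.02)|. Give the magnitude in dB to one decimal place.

53.9 dB

|j0.02 + 2.4| = √(0.02² + 2.4²) = 2.4
|j0.02 + 0.31| = √(0.02² + 0.31²) = 0.3106
|H(j0.02)| = 64.3 × 2.4 / 0.3106 = 496.79
20 log₁₀(496.79) = 53.92 dB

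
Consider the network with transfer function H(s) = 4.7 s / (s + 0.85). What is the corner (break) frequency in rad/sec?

0.85 rad/sec

The single real pole at s = −0.85 gives a corner at ω = 0.85 rad/sec.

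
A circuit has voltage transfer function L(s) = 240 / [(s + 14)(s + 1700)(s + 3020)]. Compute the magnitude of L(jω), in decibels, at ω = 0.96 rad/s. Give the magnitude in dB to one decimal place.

|j0.96 + 14| = √(0.96² + 14²) = 14.03
|j0.96 + 1700| = √(0.96² + 1700²) = 1700
|j0.96 + 3020| = √(0.96² + 3020²) = 3020
|L(j0.96)| = 240 / (14.03 × 1700 × 3020) = 3.3313e-06
20 log₁₀(3.3313e-06) = -109.55 dB

-109.5 dB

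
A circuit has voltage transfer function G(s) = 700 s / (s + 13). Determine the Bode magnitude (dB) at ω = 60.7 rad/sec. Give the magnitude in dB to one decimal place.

|j60.7| = 60.7
|j60.7 + 13| = √(60.7² + 13²) = 62.08
|G(j60.7)| = 700 × 60.7 / 62.08 = 684.48
20 log₁₀(684.48) = 56.71 dB

56.7 dB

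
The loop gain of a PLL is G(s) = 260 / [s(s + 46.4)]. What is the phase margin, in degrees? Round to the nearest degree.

83°

Gain crossover: |G(jω)| = 1 at ω ≈ 5.56 rad s⁻¹.
∠G(j5.56) = −90° − arctan(5.56/46.4) ≈ -96.84°
PM = 180° + (-96.84°) = 83.16°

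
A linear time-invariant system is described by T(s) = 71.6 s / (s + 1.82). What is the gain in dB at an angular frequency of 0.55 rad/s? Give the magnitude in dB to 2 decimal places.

|j0.55| = 0.55
|j0.55 + 1.82| = √(0.55² + 1.82²) = 1.901
|T(j0.55)| = 71.6 × 0.55 / 1.901 = 20.712
20 log₁₀(20.712) = 26.325 dB

26.32 dB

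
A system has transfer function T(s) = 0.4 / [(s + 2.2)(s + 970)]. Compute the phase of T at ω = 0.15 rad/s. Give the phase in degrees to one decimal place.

∠(j0.15 + 2.2) = arctan(0.15/2.2) = 3.90°
∠(j0.15 + 970) = arctan(0.15/970) = 0.01°
∠T(j0.15) = − (3.90° + 0.01°) = -3.91°

-3.9 deg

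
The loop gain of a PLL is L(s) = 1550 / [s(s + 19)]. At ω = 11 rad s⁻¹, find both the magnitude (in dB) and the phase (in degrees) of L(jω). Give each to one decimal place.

|j11 + 19| = √(11² + 19²) = 21.95
|j11| = 11
|L(j11)| = 1550 / (21.95 × 11) = 6.4182
20 log₁₀(6.4182) = 16.15 dB
∠(j11 + 19) = arctan(11/19) = 30.07°
∠(j11) = 90.00°
∠L(j11) = − (30.07° + 90.00°) = -120.07°

|L| = 16.1 dB, ∠L = -120.1°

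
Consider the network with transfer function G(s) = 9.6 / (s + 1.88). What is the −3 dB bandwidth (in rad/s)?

For a single-pole low-pass, the −3 dB point is at the pole: ω = 1.88 rad/s.

1.88 rad/s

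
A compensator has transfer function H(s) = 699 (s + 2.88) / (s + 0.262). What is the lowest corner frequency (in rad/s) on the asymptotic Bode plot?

0.262 rad/s

Break frequencies occur at each pole and zero magnitude: 0.262 rad/s, 2.88 rad/s.
The lowest is 0.262 rad/s.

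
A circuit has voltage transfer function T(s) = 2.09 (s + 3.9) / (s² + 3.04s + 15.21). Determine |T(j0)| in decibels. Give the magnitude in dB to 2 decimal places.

-5.42 dB

T(0) = 2.09 × 3.9 / 15.21 = 0.5359
20 log₁₀(0.5359) = -5.418 dB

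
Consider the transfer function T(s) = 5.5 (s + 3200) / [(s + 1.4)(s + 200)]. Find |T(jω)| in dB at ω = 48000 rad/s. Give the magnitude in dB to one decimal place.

-78.8 dB

|j48000 + 3200| = √(48000² + 3200²) = 4.811e+04
|j48000 + 1.4| = √(48000² + 1.4²) = 4.8e+04
|j48000 + 200| = √(48000² + 200²) = 4.8e+04
|T(j48000)| = 5.5 × 4.811e+04 / (4.8e+04 × 4.8e+04) = 0.00011484
20 log₁₀(0.00011484) = -78.80 dB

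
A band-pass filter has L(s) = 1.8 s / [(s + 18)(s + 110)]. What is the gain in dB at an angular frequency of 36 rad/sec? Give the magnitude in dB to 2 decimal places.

-37.13 dB

|j36| = 36
|j36 + 18| = √(36² + 18²) = 40.25
|j36 + 110| = √(36² + 110²) = 115.7
|L(j36)| = 1.8 × 36 / (40.25 × 115.7) = 0.01391
20 log₁₀(0.01391) = -37.133 dB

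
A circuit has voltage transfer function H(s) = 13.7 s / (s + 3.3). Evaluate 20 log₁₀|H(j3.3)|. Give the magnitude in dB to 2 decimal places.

|j3.3| = 3.3
|j3.3 + 3.3| = √(3.3² + 3.3²) = 4.667
|H(j3.3)| = 13.7 × 3.3 / 4.667 = 9.6874
20 log₁₀(9.6874) = 19.724 dB

19.72 dB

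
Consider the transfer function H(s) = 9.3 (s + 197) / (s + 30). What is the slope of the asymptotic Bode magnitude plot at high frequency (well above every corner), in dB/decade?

0 dB/decade

With 1 zero and 1 pole, the high-frequency asymptotic slope is 20 × (1 − 1) = 0 dB/decade.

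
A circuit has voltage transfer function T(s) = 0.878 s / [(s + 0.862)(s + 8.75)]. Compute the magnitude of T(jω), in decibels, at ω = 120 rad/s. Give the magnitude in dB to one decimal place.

-42.7 dB

|j120| = 120
|j120 + 0.862| = √(120² + 0.862²) = 120
|j120 + 8.75| = √(120² + 8.75²) = 120.3
|T(j120)| = 0.878 × 120 / (120 × 120.3) = 0.0072971
20 log₁₀(0.0072971) = -42.74 dB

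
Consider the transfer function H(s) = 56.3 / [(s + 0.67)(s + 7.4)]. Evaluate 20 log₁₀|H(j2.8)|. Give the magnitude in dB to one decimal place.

7.9 dB

|j2.8 + 0.67| = √(2.8² + 0.67²) = 2.879
|j2.8 + 7.4| = √(2.8² + 7.4²) = 7.912
|H(j2.8)| = 56.3 / (2.879 × 7.912) = 2.4716
20 log₁₀(2.4716) = 7.86 dB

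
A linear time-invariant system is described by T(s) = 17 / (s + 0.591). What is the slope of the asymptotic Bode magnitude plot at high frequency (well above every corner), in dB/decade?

With 0 zeros and 1 pole, the high-frequency asymptotic slope is 20 × (0 − 1) = -20 dB/decade.

-20 dB/decade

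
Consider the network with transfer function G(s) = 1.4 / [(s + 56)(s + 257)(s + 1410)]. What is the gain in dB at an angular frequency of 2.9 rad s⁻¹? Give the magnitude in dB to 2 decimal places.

|j2.9 + 56| = √(2.9² + 56²) = 56.08
|j2.9 + 257| = √(2.9² + 257²) = 257
|j2.9 + 1410| = √(2.9² + 1410²) = 1410
|G(j2.9)| = 1.4 / (56.08 × 257 × 1410) = 6.8893e-08
20 log₁₀(6.8893e-08) = -143.236 dB

-143.24 dB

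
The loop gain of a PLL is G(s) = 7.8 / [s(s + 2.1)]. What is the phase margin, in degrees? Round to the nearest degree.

Gain crossover: |G(jω)| = 1 at ω ≈ 2.43 rad/s.
∠G(j2.43) = −90° − arctan(2.43/2.1) ≈ -139.16°
PM = 180° + (-139.16°) = 40.84°

41°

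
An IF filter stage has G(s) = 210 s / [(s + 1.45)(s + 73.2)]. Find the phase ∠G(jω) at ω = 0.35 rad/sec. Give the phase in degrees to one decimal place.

∠(j0.35) = 90.00°
∠(j0.35 + 1.45) = arctan(0.35/1.45) = 13.57°
∠(j0.35 + 73.2) = arctan(0.35/73.2) = 0.27°
∠G(j0.35) = 90.00° − (13.57° + 0.27°) = 76.16°

76.2°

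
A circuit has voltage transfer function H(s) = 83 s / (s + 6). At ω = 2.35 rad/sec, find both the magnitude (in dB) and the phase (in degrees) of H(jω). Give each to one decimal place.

|H| = 29.6 dB, ∠H = 68.6°

|j2.35| = 2.35
|j2.35 + 6| = √(2.35² + 6²) = 6.444
|H(j2.35)| = 83 × 2.35 / 6.444 = 30.269
20 log₁₀(30.269) = 29.62 dB
∠(j2.35) = 90.00°
∠(j2.35 + 6) = arctan(2.35/6) = 21.39°
∠H(j2.35) = 90.00° − 21.39° = 68.61°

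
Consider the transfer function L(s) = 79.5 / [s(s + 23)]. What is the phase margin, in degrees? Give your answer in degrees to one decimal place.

Gain crossover: |L(jω)| = 1 at ω ≈ 3.42 rad/sec.
∠L(j3.42) = −90° − arctan(3.42/23) ≈ -98.46°
PM = 180° + (-98.46°) = 81.54°

81.5 deg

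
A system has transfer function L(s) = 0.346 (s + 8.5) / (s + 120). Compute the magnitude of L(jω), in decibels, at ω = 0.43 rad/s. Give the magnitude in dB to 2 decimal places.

|j0.43 + 8.5| = √(0.43² + 8.5²) = 8.511
|j0.43 + 120| = √(0.43² + 120²) = 120
|L(j0.43)| = 0.346 × 8.511 / 120 = 0.02454
20 log₁₀(0.02454) = -32.203 dB

-32.20 dB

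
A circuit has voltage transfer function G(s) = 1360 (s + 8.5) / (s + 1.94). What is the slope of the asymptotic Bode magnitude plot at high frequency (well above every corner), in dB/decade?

0 dB/decade

With 1 zero and 1 pole, the high-frequency asymptotic slope is 20 × (1 − 1) = 0 dB/decade.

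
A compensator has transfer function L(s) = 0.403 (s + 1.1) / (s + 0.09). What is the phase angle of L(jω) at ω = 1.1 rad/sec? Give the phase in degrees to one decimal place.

∠(j1.1 + 1.1) = arctan(1.1/1.1) = 45.00°
∠(j1.1 + 0.09) = arctan(1.1/0.09) = 85.32°
∠L(j1.1) = 45.00° − 85.32° = -40.32°

-40.3°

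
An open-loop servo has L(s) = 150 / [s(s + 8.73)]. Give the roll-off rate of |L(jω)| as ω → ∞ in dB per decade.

With 0 zeros and 2 poles, the high-frequency asymptotic slope is 20 × (0 − 2) = -40 dB/decade.

-40 dB/decade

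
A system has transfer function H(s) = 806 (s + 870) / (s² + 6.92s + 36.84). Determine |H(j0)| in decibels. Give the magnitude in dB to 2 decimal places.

85.59 dB

H(0) = 806 × 870 / 36.84 = 19034
20 log₁₀(19034) = 85.591 dB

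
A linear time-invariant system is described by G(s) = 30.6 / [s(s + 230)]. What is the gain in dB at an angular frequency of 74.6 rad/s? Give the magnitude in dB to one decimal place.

|j74.6 + 230| = √(74.6² + 230²) = 241.8
|j74.6| = 74.6
|G(j74.6)| = 30.6 / (241.8 × 74.6) = 0.0016964
20 log₁₀(0.0016964) = -55.41 dB

-55.4 dB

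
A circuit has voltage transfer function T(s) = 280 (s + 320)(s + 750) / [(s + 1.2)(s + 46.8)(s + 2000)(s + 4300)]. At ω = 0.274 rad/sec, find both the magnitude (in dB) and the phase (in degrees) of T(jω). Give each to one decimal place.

|j0.274 + 320| = √(0.274² + 320²) = 320
|j0.274 + 750| = √(0.274² + 750²) = 750
|j0.274 + 1.2| = √(0.274² + 1.2²) = 1.231
|j0.274 + 46.8| = √(0.274² + 46.8²) = 46.8
|j0.274 + 2000| = √(0.274² + 2000²) = 2000
|j0.274 + 4300| = √(0.274² + 4300²) = 4300
|T(j0.274)| = 280 × 320 × 750 / (1.231 × 46.8 × 2000 × 4300) = 0.13564
20 log₁₀(0.13564) = -17.35 dB
∠(j0.274 + 320) = arctan(0.274/320) = 0.05°
∠(j0.274 + 750) = arctan(0.274/750) = 0.02°
∠(j0.274 + 1.2) = arctan(0.274/1.2) = 12.86°
∠(j0.274 + 46.8) = arctan(0.274/46.8) = 0.34°
∠(j0.274 + 2000) = arctan(0.274/2000) = 0.01°
∠(j0.274 + 4300) = arctan(0.274/4300) = 0.00°
∠T(j0.274) = 0.05° + 0.02° − (12.86° + 0.34° + 0.01° + 0.00°) = -13.14°

|T| = -17.4 dB, ∠T = -13.1°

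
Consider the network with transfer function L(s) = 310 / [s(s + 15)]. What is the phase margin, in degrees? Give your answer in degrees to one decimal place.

45.5°

Gain crossover: |L(jω)| = 1 at ω ≈ 14.7 rad/sec.
∠L(j14.7) = −90° − arctan(14.7/15) ≈ -134.50°
PM = 180° + (-134.50°) = 45.50°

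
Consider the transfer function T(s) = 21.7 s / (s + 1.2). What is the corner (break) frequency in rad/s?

1.2 rad/s

The single real pole at s = −1.2 gives a corner at ω = 1.2 rad/s.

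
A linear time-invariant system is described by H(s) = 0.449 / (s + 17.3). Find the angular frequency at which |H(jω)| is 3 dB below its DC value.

17.3 rad/s

For a single-pole low-pass, the −3 dB point is at the pole: ω = 17.3 rad/s.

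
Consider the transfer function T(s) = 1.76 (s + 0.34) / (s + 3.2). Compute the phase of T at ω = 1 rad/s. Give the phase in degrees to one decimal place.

∠(j1 + 0.34) = arctan(1/0.34) = 71.22°
∠(j1 + 3.2) = arctan(1/3.2) = 17.35°
∠T(j1) = 71.22° − 17.35° = 53.87°

53.9°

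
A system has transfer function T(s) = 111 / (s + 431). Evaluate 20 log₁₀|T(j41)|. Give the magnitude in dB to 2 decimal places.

-11.82 dB

|j41 + 431| = √(41² + 431²) = 432.9
|T(j41)| = 111 / 432.9 = 0.25638
20 log₁₀(0.25638) = -11.822 dB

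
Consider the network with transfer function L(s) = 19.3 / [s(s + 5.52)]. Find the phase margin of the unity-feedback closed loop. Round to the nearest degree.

61°

Gain crossover: |L(jω)| = 1 at ω ≈ 3.06 rad/sec.
∠L(j3.06) = −90° − arctan(3.06/5.52) ≈ -118.99°
PM = 180° + (-118.99°) = 61.01°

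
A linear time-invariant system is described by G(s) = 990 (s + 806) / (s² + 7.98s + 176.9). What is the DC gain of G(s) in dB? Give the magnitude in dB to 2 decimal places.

G(0) = 990 × 806 / 176.9 = 4510.7
20 log₁₀(4510.7) = 73.085 dB

73.08 dB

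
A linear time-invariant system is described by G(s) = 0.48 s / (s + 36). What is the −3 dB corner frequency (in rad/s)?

For a single-pole high-pass, the −3 dB point is at the pole: ω = 36 rad/s.

36 rad/s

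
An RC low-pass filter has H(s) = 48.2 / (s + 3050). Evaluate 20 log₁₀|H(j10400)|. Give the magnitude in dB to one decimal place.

-47.0 dB

|j10400 + 3050| = √(10400² + 3050²) = 1.084e+04
|H(j10400)| = 48.2 / 1.084e+04 = 0.0044473
20 log₁₀(0.0044473) = -47.04 dB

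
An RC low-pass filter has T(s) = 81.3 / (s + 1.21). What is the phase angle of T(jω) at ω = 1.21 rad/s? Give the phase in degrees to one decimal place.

∠(j1.21 + 1.21) = arctan(1.21/1.21) = 45.00°
∠T(j1.21) = −45.00° = -45.00°

-45.0 deg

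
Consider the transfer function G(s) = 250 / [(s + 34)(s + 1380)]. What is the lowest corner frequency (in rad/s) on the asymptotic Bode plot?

Break frequencies occur at each pole and zero magnitude: 34 rad/s, 1380 rad/s.
The lowest is 34 rad/s.

34 rad/s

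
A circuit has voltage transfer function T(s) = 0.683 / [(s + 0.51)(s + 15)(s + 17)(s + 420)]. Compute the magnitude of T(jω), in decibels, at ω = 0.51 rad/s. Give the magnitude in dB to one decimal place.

-101.1 dB

|j0.51 + 0.51| = √(0.51² + 0.51²) = 0.7212
|j0.51 + 15| = √(0.51² + 15²) = 15.01
|j0.51 + 17| = √(0.51² + 17²) = 17.01
|j0.51 + 420| = √(0.51² + 420²) = 420
|T(j0.51)| = 0.683 / (0.7212 × 15.01 × 17.01 × 420) = 8.8328e-06
20 log₁₀(8.8328e-06) = -101.08 dB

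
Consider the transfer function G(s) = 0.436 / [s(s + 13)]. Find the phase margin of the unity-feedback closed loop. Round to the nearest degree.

Gain crossover: |G(jω)| = 1 at ω ≈ 0.0335 rad s⁻¹.
∠G(j0.0335) = −90° − arctan(0.0335/13) ≈ -90.15°
PM = 180° + (-90.15°) = 89.85°

90 deg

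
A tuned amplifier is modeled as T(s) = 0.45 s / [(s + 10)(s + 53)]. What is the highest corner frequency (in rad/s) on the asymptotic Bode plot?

Break frequencies occur at each pole and zero magnitude: 10 rad/s, 53 rad/s.
The highest is 53 rad/s.

53 rad/s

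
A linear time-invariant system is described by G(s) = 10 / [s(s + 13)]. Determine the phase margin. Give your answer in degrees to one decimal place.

Gain crossover: |G(jω)| = 1 at ω ≈ 0.768 rad/sec.
∠G(j0.768) = −90° − arctan(0.768/13) ≈ -93.38°
PM = 180° + (-93.38°) = 86.62°

86.6°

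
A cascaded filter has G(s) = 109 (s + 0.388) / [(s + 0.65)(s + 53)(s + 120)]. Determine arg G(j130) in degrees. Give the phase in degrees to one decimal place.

-115.0°

∠(j130 + 0.388) = arctan(130/0.388) = 89.83°
∠(j130 + 0.65) = arctan(130/0.65) = 89.71°
∠(j130 + 53) = arctan(130/53) = 67.82°
∠(j130 + 120) = arctan(130/120) = 47.29°
∠G(j130) = 89.83° − (89.71° + 67.82° + 47.29°) = -114.99°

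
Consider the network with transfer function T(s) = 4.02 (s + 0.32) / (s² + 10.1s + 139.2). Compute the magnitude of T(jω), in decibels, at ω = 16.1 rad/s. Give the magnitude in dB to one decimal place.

|j16.1 + 0.32| = √(16.1² + 0.32²) = 16.1
|(j16.1)² + 10.1(j16.1) + 139.2| = |-120.01 + j162.61| = 202.1
|T(j16.1)| = 4.02 × 16.1 / 202.1 = 0.32031
20 log₁₀(0.32031) = -9.89 dB

-9.9 dB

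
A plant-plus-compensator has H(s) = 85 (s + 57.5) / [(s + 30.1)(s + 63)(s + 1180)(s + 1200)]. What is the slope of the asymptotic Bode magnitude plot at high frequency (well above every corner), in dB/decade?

With 1 zero and 4 poles, the high-frequency asymptotic slope is 20 × (1 − 4) = -60 dB/decade.

-60 dB/decade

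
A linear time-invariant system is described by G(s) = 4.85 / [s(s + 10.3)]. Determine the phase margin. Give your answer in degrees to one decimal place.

87.4 deg

Gain crossover: |G(jω)| = 1 at ω ≈ 0.47 rad/s.
∠G(j0.47) = −90° − arctan(0.47/10.3) ≈ -92.61°
PM = 180° + (-92.61°) = 87.39°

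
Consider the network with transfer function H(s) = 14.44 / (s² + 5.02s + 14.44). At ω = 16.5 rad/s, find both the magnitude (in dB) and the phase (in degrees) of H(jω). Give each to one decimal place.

|(j16.5)² + 5.02(j16.5) + 14.44| = |-257.81 + j82.83| = 270.8
|H(j16.5)| = 14.44 / 270.8 = 0.053326
20 log₁₀(0.053326) = -25.46 dB
∠[(j16.5)² + 5.02(j16.5) + 14.44] = ∠[-257.81 + j82.83] = 162.19°
∠H(j16.5) = −162.19° = -162.19°

|H| = -25.5 dB, ∠H = -162.2°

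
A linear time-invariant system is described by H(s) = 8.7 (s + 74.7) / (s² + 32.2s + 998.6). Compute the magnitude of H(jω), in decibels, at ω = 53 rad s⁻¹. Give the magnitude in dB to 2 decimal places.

-9.89 dB

|j53 + 74.7| = √(53² + 74.7²) = 91.59
|(j53)² + 32.2(j53) + 998.6| = |-1810.4 + j1706.6| = 2488
|H(j53)| = 8.7 × 91.59 / 2488 = 0.32028
20 log₁₀(0.32028) = -9.889 dB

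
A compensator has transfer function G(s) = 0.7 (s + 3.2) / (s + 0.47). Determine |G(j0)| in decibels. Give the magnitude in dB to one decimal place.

13.6 dB

G(0) = 0.7 × 3.2 / 0.47 = 4.766
20 log₁₀(4.766) = 13.56 dB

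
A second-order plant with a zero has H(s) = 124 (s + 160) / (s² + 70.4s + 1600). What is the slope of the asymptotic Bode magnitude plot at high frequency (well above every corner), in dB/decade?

-20 dB/decade

With 1 zero and 2 poles, the high-frequency asymptotic slope is 20 × (1 − 2) = -20 dB/decade.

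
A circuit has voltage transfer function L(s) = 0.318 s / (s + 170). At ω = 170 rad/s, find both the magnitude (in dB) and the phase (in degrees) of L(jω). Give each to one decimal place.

|L| = -13.0 dB, ∠L = 45.0°

|j170| = 170
|j170 + 170| = √(170² + 170²) = 240.4
|L(j170)| = 0.318 × 170 / 240.4 = 0.22486
20 log₁₀(0.22486) = -12.96 dB
∠(j170) = 90.00°
∠(j170 + 170) = arctan(170/170) = 45.00°
∠L(j170) = 90.00° − 45.00° = 45.00°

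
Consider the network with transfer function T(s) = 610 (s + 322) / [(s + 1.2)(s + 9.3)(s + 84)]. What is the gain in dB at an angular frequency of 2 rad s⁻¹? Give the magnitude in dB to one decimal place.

40.5 dB

|j2 + 322| = √(2² + 322²) = 322
|j2 + 1.2| = √(2² + 1.2²) = 2.332
|j2 + 9.3| = √(2² + 9.3²) = 9.513
|j2 + 84| = √(2² + 84²) = 84.02
|T(j2)| = 610 × 322 / (2.332 × 9.513 × 84.02) = 105.36
20 log₁₀(105.36) = 40.45 dB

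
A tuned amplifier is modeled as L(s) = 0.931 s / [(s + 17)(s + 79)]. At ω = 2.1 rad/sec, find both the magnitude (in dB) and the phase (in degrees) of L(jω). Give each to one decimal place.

|L| = -56.8 dB, ∠L = 81.4°

|j2.1| = 2.1
|j2.1 + 17| = √(2.1² + 17²) = 17.13
|j2.1 + 79| = √(2.1² + 79²) = 79.03
|L(j2.1)| = 0.931 × 2.1 / (17.13 × 79.03) = 0.0014443
20 log₁₀(0.0014443) = -56.81 dB
∠(j2.1) = 90.00°
∠(j2.1 + 17) = arctan(2.1/17) = 7.04°
∠(j2.1 + 79) = arctan(2.1/79) = 1.52°
∠L(j2.1) = 90.00° − (7.04° + 1.52°) = 81.44°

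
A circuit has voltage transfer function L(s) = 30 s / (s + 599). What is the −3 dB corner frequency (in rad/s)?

For a single-pole high-pass, the −3 dB point is at the pole: ω = 599 rad/s.

599 rad/s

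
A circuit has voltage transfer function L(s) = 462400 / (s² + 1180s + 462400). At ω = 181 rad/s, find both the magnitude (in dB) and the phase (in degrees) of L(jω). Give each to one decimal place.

|L| = -0.3 dB, ∠L = -26.4°

|(j181)² + 1180(j181) + 462400| = |4.2964e+05 + j2.1358e+05| = 4.798e+05
|L(j181)| = 462400 / 4.798e+05 = 0.96374
20 log₁₀(0.96374) = -0.32 dB
∠[(j181)² + 1180(j181) + 462400] = ∠[4.2964e+05 + j2.1358e+05] = 26.43°
∠L(j181) = −26.43° = -26.43°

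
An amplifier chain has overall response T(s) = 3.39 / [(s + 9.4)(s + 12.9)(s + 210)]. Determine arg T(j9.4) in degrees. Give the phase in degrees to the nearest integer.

-84°

∠(j9.4 + 9.4) = arctan(9.4/9.4) = 45.00°
∠(j9.4 + 12.9) = arctan(9.4/12.9) = 36.08°
∠(j9.4 + 210) = arctan(9.4/210) = 2.56°
∠T(j9.4) = − (45.00° + 36.08° + 2.56°) = -83.64°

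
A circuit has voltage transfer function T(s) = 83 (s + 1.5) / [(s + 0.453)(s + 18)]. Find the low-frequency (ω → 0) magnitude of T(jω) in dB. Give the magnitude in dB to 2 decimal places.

T(0) = 83 × 1.5 / (0.453 × 18) = 15.269
20 log₁₀(15.269) = 23.676 dB

23.68 dB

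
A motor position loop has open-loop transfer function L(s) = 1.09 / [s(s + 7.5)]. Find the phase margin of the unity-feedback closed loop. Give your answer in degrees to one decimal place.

88.9 deg

Gain crossover: |L(jω)| = 1 at ω ≈ 0.145 rad s⁻¹.
∠L(j0.145) = −90° − arctan(0.145/7.5) ≈ -91.11°
PM = 180° + (-91.11°) = 88.89°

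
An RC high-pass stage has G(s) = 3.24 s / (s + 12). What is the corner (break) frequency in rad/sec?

12 rad/sec

The single real pole at s = −12 gives a corner at ω = 12 rad/sec.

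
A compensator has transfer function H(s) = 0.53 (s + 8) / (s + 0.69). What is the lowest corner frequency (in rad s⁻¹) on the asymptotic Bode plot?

Break frequencies occur at each pole and zero magnitude: 0.69 rad s⁻¹, 8 rad s⁻¹.
The lowest is 0.69 rad s⁻¹.

0.69 rad s⁻¹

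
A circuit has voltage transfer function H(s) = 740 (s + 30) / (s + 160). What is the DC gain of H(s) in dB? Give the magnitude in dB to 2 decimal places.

42.84 dB

H(0) = 740 × 30 / 160 = 138.75
20 log₁₀(138.75) = 42.845 dB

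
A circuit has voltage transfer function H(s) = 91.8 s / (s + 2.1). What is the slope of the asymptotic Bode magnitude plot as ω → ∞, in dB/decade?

With 1 zero and 1 pole, the high-frequency asymptotic slope is 20 × (1 − 1) = 0 dB/decade.

0 dB/decade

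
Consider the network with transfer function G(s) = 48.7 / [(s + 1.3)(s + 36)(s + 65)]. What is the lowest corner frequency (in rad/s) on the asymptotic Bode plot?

Break frequencies occur at each pole and zero magnitude: 1.3 rad/s, 36 rad/s, 65 rad/s.
The lowest is 1.3 rad/s.

1.3 rad/s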